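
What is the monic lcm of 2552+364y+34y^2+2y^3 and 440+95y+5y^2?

Apply the Euclidean algorithm:
  2y^3+34y^2+364y+2552 = ((2/5)y-4/5)(5y^2+95y+440) + (264y+2904)
  5y^2+95y+440 = ((5/264)y+5/33)(264y+2904) + (0)
Last nonzero remainder: 264y+2904. Dividing through by 264 gives the monic gcd y+11.
Then lcm(f, g) = f·g / gcd(f, g); expanding and making the result monic gives the answer.

10208+2732y+318y^2+25y^3+y^4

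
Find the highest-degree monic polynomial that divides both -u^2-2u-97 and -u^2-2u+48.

Euclidean algorithm in ℚ[u]:
  -u^2-2u-97 = (-u^2-2u+48) + (-145)
  -u^2-2u+48 = ((1/145)u^2+(2/145)u-48/145)(-145) + (0)
The last nonzero remainder is the constant -145, so the polynomials are coprime and gcd = 1.

1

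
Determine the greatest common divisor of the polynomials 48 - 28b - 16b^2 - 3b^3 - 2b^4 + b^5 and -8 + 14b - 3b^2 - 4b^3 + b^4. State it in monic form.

8 - 6b - 3b^2 + b^3

Repeated division with remainder:
  b^5 - 2b^4 - 3b^3 - 16b^2 - 28b + 48 = (b + 2)(b^4 - 4b^3 - 3b^2 + 14b - 8) + (8b^3 - 24b^2 - 48b + 64)
  b^4 - 4b^3 - 3b^2 + 14b - 8 = ((1/8)b - 1/8)(8b^3 - 24b^2 - 48b + 64) + (0)
Last nonzero remainder: 8b^3 - 24b^2 - 48b + 64. Dividing through by 8 gives the monic gcd b^3 - 3b^2 - 6b + 8.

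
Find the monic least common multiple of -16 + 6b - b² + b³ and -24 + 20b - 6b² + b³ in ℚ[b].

-192 + 136b - 52b² + 22b³ - 5b⁴ + b⁵

By polynomial division,
  b³ - b² + 6b - 16 = (b³ - 6b² + 20b - 24) + (5b² - 14b + 8)
  b³ - 6b² + 20b - 24 = ((1/5)b - 16/25)(5b² - 14b + 8) + ((236/25)b - 472/25)
  5b² - 14b + 8 = ((125/236)b - 25/59)((236/25)b - 472/25) + (0)
Last nonzero remainder: (236/25)b - 472/25. Dividing through by 236/25 gives the monic gcd b - 2.
Then lcm(f, g) = f·g / gcd(f, g); expanding and making the result monic gives the answer.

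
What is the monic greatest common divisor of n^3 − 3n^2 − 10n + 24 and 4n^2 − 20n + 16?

Euclidean algorithm in ℚ[n]:
  n^3 − 3n^2 − 10n + 24 = ((1/4)n + 1/2)(4n^2 − 20n + 16) + (−4n + 16)
  4n^2 − 20n + 16 = (−n + 1)(−4n + 16) + (0)
Last nonzero remainder: −4n + 16. Dividing through by −4 gives the monic gcd n − 4.

n − 4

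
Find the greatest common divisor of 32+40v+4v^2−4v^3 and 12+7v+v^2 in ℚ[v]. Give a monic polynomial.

By polynomial division,
  −4v^3+4v^2+40v+32 = (−4v+32)(v^2+7v+12) + (−136v−352)
  v^2+7v+12 = (−(1/136)v−75/2312)(−136v−352) + (168/289)
  −136v−352 = (−(4913/21)v−12716/21)(168/289) + (0)
The last nonzero remainder is the constant 168/289, so the polynomials are coprime and gcd = 1.

1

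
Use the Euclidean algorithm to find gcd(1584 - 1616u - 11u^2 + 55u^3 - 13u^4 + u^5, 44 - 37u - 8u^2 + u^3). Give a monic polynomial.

-4 + 3u + u^2

By polynomial division,
  u^5 - 13u^4 + 55u^3 - 11u^2 - 1616u + 1584 = (u^2 - 5u + 52)(u^3 - 8u^2 - 37u + 44) + (176u^2 + 528u - 704)
  u^3 - 8u^2 - 37u + 44 = ((1/176)u - 1/16)(176u^2 + 528u - 704) + (0)
Last nonzero remainder: 176u^2 + 528u - 704. Dividing through by 176 gives the monic gcd u^2 + 3u - 4.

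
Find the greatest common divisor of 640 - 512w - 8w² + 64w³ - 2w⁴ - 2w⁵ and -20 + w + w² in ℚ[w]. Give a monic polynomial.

-20 + w + w²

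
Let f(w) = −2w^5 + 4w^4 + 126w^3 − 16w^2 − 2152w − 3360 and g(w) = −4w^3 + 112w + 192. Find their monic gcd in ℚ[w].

By polynomial division,
  −2w^5 + 4w^4 + 126w^3 − 16w^2 − 2152w − 3360 = ((1/2)w^2 − w − 35/2)(−4w^3 + 112w + 192) + (0)
Last nonzero remainder: −4w^3 + 112w + 192. Dividing through by −4 gives the monic gcd w^3 − 28w − 48.

w^3 − 28w − 48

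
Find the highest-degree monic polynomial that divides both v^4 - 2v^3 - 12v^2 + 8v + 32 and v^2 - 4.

v^2 - 4

Apply the Euclidean algorithm:
  v^4 - 2v^3 - 12v^2 + 8v + 32 = (v^2 - 2v - 8)(v^2 - 4) + (0)
The last nonzero remainder v^2 - 4 is already monic.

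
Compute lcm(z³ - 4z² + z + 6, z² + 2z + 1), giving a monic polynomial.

Euclidean algorithm in ℚ[z]:
  z³ - 4z² + z + 6 = (z - 6)(z² + 2z + 1) + (12z + 12)
  z² + 2z + 1 = ((1/12)z + 1/12)(12z + 12) + (0)
Last nonzero remainder: 12z + 12. Dividing through by 12 gives the monic gcd z + 1.
Then lcm(f, g) = f·g / gcd(f, g); expanding and making the result monic gives the answer.

z⁴ - 3z³ - 3z² + 7z + 6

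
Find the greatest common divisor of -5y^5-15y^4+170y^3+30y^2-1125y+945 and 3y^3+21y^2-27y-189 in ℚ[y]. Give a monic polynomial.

By polynomial division,
  -5y^5-15y^4+170y^3+30y^2-1125y+945 = (-(5/3)y^2+(20/3)y-5)(3y^3+21y^2-27y-189) + (0)
Last nonzero remainder: 3y^3+21y^2-27y-189. Dividing through by 3 gives the monic gcd y^3+7y^2-9y-63.

y^3+7y^2-9y-63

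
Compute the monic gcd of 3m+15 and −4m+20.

1

Apply the Euclidean algorithm:
  3m+15 = (−3/4)(−4m+20) + (30)
  −4m+20 = (−(2/15)m+2/3)(30) + (0)
The last nonzero remainder is the constant 30, so the polynomials are coprime and gcd = 1.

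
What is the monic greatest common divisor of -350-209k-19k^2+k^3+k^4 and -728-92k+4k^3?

Euclidean algorithm in ℚ[k]:
  k^4+k^3-19k^2-209k-350 = ((1/4)k+1/4)(4k^3-92k-728) + (4k^2-4k-168)
  4k^3-92k-728 = (k+1)(4k^2-4k-168) + (80k-560)
  4k^2-4k-168 = ((1/20)k+3/10)(80k-560) + (0)
Last nonzero remainder: 80k-560. Dividing through by 80 gives the monic gcd k-7.

-7+k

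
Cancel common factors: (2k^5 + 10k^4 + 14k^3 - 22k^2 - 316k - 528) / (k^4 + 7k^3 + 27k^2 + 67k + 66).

Apply the Euclidean algorithm:
  2k^5 + 10k^4 + 14k^3 - 22k^2 - 316k - 528 = (2k - 4)(k^4 + 7k^3 + 27k^2 + 67k + 66) + (-12k^3 - 48k^2 - 180k - 264)
  k^4 + 7k^3 + 27k^2 + 67k + 66 = (-(1/12)k - 1/4)(-12k^3 - 48k^2 - 180k - 264) + (0)
Last nonzero remainder: -12k^3 - 48k^2 - 180k - 264. Dividing through by -12 gives the monic gcd k^3 + 4k^2 + 15k + 22.
Cancel k^3 + 4k^2 + 15k + 22 from numerator and denominator to get the reduced form.

(2k^2 + 2k - 24)/(k + 3)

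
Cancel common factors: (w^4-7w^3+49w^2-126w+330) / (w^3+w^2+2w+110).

(w^2-3w+15)/(w+5)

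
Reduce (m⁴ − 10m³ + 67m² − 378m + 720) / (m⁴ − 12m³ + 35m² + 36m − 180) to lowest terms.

(m² − m + 40)/(m² − 3m − 10)

By polynomial division,
  m⁴ − 10m³ + 67m² − 378m + 720 = (m⁴ − 12m³ + 35m² + 36m − 180) + (2m³ + 32m² − 414m + 900)
  m⁴ − 12m³ + 35m² + 36m − 180 = ((1/2)m − 14)(2m³ + 32m² − 414m + 900) + (690m² − 6210m + 12420)
  2m³ + 32m² − 414m + 900 = ((1/345)m + 5/69)(690m² − 6210m + 12420) + (0)
Last nonzero remainder: 690m² − 6210m + 12420. Dividing through by 690 gives the monic gcd m² − 9m + 18.
Cancel m² − 9m + 18 from numerator and denominator to get the reduced form.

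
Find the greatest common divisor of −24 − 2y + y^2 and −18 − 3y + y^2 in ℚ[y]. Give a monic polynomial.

−6 + y

Repeated division with remainder:
  y^2 − 2y − 24 = (y^2 − 3y − 18) + (y − 6)
  y^2 − 3y − 18 = (y + 3)(y − 6) + (0)
The last nonzero remainder y − 6 is already monic.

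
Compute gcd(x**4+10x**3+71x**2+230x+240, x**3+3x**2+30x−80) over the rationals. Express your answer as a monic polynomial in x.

By polynomial division,
  x**4+10x**3+71x**2+230x+240 = (x+7)(x**3+3x**2+30x−80) + (20x**2+100x+800)
  x**3+3x**2+30x−80 = ((1/20)x−1/10)(20x**2+100x+800) + (0)
Last nonzero remainder: 20x**2+100x+800. Dividing through by 20 gives the monic gcd x**2+5x+40.

x**2+5x+40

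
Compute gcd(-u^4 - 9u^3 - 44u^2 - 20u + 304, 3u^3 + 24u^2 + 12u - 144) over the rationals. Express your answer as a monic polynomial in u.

u^2 + 2u - 8

Repeated division with remainder:
  -u^4 - 9u^3 - 44u^2 - 20u + 304 = (-(1/3)u - 1/3)(3u^3 + 24u^2 + 12u - 144) + (-32u^2 - 64u + 256)
  3u^3 + 24u^2 + 12u - 144 = (-(3/32)u - 9/16)(-32u^2 - 64u + 256) + (0)
Last nonzero remainder: -32u^2 - 64u + 256. Dividing through by -32 gives the monic gcd u^2 + 2u - 8.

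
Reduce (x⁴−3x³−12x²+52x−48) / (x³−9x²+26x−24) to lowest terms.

(x²+2x−8)/(x−4)

By polynomial division,
  x⁴−3x³−12x²+52x−48 = (x+6)(x³−9x²+26x−24) + (16x²−80x+96)
  x³−9x²+26x−24 = ((1/16)x−1/4)(16x²−80x+96) + (0)
Last nonzero remainder: 16x²−80x+96. Dividing through by 16 gives the monic gcd x²−5x+6.
Cancel x²−5x+6 from numerator and denominator to get the reduced form.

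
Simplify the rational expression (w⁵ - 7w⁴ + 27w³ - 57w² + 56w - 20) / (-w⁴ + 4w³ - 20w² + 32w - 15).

Repeated division with remainder:
  w⁵ - 7w⁴ + 27w³ - 57w² + 56w - 20 = (-w + 3)(-w⁴ + 4w³ - 20w² + 32w - 15) + (-5w³ + 35w² - 55w + 25)
  -w⁴ + 4w³ - 20w² + 32w - 15 = ((1/5)w + 3/5)(-5w³ + 35w² - 55w + 25) + (-30w² + 60w - 30)
  -5w³ + 35w² - 55w + 25 = ((1/6)w - 5/6)(-30w² + 60w - 30) + (0)
Last nonzero remainder: -30w² + 60w - 30. Dividing through by -30 gives the monic gcd w² - 2w + 1.
Cancel w² - 2w + 1 from numerator and denominator to get the reduced form.

(-w³ + 5w² - 16w + 20)/(w² - 2w + 15)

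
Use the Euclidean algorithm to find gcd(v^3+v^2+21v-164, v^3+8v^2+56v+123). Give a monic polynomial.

v^2+5v+41

Apply the Euclidean algorithm:
  v^3+v^2+21v-164 = (v^3+8v^2+56v+123) + (-7v^2-35v-287)
  v^3+8v^2+56v+123 = (-(1/7)v-3/7)(-7v^2-35v-287) + (0)
Last nonzero remainder: -7v^2-35v-287. Dividing through by -7 gives the monic gcd v^2+5v+41.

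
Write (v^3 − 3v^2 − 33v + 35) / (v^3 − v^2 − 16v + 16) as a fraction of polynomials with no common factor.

Repeated division with remainder:
  v^3 − 3v^2 − 33v + 35 = (v^3 − v^2 − 16v + 16) + (−2v^2 − 17v + 19)
  v^3 − v^2 − 16v + 16 = (−(1/2)v + 19/4)(−2v^2 − 17v + 19) + ((297/4)v − 297/4)
  −2v^2 − 17v + 19 = (−(8/297)v − 76/297)((297/4)v − 297/4) + (0)
Last nonzero remainder: (297/4)v − 297/4. Dividing through by 297/4 gives the monic gcd v − 1.
Cancel v − 1 from numerator and denominator to get the reduced form.

(v^2 − 2v − 35)/(v^2 − 16)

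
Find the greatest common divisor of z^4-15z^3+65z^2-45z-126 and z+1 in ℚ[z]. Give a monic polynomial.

Repeated division with remainder:
  z^4-15z^3+65z^2-45z-126 = (z^3-16z^2+81z-126)(z+1) + (0)
The last nonzero remainder z+1 is already monic.

z+1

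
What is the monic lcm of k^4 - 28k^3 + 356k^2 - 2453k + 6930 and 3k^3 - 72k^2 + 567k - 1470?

k^5 - 35k^4 + 552k^3 - 4945k^2 + 24101k - 48510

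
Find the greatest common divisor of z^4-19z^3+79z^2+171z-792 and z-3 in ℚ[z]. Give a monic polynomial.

z-3

Repeated division with remainder:
  z^4-19z^3+79z^2+171z-792 = (z^3-16z^2+31z+264)(z-3) + (0)
The last nonzero remainder z-3 is already monic.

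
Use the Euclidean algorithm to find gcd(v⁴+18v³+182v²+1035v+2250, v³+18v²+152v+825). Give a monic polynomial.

v²+7v+75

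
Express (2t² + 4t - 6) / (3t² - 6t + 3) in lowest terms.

Apply the Euclidean algorithm:
  2t² + 4t - 6 = (2/3)(3t² - 6t + 3) + (8t - 8)
  3t² - 6t + 3 = ((3/8)t - 3/8)(8t - 8) + (0)
Last nonzero remainder: 8t - 8. Dividing through by 8 gives the monic gcd t - 1.
Cancel t - 1 from numerator and denominator to get the reduced form.

(2t + 6)/(3t - 3)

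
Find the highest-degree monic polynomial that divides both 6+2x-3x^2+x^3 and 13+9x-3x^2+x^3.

Apply the Euclidean algorithm:
  x^3-3x^2+2x+6 = (x^3-3x^2+9x+13) + (-7x-7)
  x^3-3x^2+9x+13 = (-(1/7)x^2+(4/7)x-13/7)(-7x-7) + (0)
Last nonzero remainder: -7x-7. Dividing through by -7 gives the monic gcd x+1.

1+x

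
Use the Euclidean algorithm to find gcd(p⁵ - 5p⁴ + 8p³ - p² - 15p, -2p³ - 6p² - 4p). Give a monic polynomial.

p² + p

By polynomial division,
  p⁵ - 5p⁴ + 8p³ - p² - 15p = (-(1/2)p² + 4p - 15)(-2p³ - 6p² - 4p) + (-75p² - 75p)
  -2p³ - 6p² - 4p = ((2/75)p + 4/75)(-75p² - 75p) + (0)
Last nonzero remainder: -75p² - 75p. Dividing through by -75 gives the monic gcd p² + p.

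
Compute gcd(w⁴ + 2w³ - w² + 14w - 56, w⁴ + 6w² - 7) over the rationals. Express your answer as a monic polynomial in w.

w² + 7

Apply the Euclidean algorithm:
  w⁴ + 2w³ - w² + 14w - 56 = (w⁴ + 6w² - 7) + (2w³ - 7w² + 14w - 49)
  w⁴ + 6w² - 7 = ((1/2)w + 7/4)(2w³ - 7w² + 14w - 49) + ((45/4)w² + 315/4)
  2w³ - 7w² + 14w - 49 = ((8/45)w - 28/45)((45/4)w² + 315/4) + (0)
Last nonzero remainder: (45/4)w² + 315/4. Dividing through by 45/4 gives the monic gcd w² + 7.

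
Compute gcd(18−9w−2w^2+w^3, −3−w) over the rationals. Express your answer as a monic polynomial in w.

Apply the Euclidean algorithm:
  w^3−2w^2−9w+18 = (−w^2+5w−6)(−w−3) + (0)
Last nonzero remainder: −w−3. Dividing through by −1 gives the monic gcd w+3.

3+w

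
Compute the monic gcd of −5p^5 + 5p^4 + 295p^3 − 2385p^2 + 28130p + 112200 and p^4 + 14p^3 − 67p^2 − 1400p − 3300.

p^3 + 4p^2 − 107p − 330

Euclidean algorithm in ℚ[p]:
  −5p^5 + 5p^4 + 295p^3 − 2385p^2 + 28130p + 112200 = (−5p + 75)(p^4 + 14p^3 − 67p^2 − 1400p − 3300) + (−1090p^3 − 4360p^2 + 116630p + 359700)
  p^4 + 14p^3 − 67p^2 − 1400p − 3300 = (−(1/1090)p − 1/109)(−1090p^3 − 4360p^2 + 116630p + 359700) + (0)
Last nonzero remainder: −1090p^3 − 4360p^2 + 116630p + 359700. Dividing through by −1090 gives the monic gcd p^3 + 4p^2 − 107p − 330.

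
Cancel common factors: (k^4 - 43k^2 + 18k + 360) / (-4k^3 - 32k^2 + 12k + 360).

(-k^3 + 6k^2 + 7k - 60)/(4k^2 + 8k - 60)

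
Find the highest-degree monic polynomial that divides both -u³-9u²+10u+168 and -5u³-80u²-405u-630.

By polynomial division,
  -u³-9u²+10u+168 = (1/5)(-5u³-80u²-405u-630) + (7u²+91u+294)
  -5u³-80u²-405u-630 = (-(5/7)u-15/7)(7u²+91u+294) + (0)
Last nonzero remainder: 7u²+91u+294. Dividing through by 7 gives the monic gcd u²+13u+42.

u²+13u+42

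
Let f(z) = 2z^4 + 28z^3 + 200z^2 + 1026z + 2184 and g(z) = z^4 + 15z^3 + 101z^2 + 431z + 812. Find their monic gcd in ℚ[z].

Euclidean algorithm in ℚ[z]:
  2z^4 + 28z^3 + 200z^2 + 1026z + 2184 = (2)(z^4 + 15z^3 + 101z^2 + 431z + 812) + (-2z^3 - 2z^2 + 164z + 560)
  z^4 + 15z^3 + 101z^2 + 431z + 812 = (-(1/2)z - 7)(-2z^3 - 2z^2 + 164z + 560) + (169z^2 + 1859z + 4732)
  -2z^3 - 2z^2 + 164z + 560 = (-(2/169)z + 20/169)(169z^2 + 1859z + 4732) + (0)
Last nonzero remainder: 169z^2 + 1859z + 4732. Dividing through by 169 gives the monic gcd z^2 + 11z + 28.

z^2 + 11z + 28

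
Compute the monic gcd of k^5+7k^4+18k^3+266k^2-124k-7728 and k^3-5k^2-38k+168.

k^2+2k-24

Euclidean algorithm in ℚ[k]:
  k^5+7k^4+18k^3+266k^2-124k-7728 = (k^2+12k+116)(k^3-5k^2-38k+168) + (1134k^2+2268k-27216)
  k^3-5k^2-38k+168 = ((1/1134)k-1/162)(1134k^2+2268k-27216) + (0)
Last nonzero remainder: 1134k^2+2268k-27216. Dividing through by 1134 gives the monic gcd k^2+2k-24.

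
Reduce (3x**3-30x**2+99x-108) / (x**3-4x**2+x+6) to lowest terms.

(3x**2-21x+36)/(x**2-x-2)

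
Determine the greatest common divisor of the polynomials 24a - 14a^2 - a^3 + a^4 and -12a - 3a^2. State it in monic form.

Euclidean algorithm in ℚ[a]:
  a^4 - a^3 - 14a^2 + 24a = (-(1/3)a^2 + (5/3)a - 2)(-3a^2 - 12a) + (0)
Last nonzero remainder: -3a^2 - 12a. Dividing through by -3 gives the monic gcd a^2 + 4a.

4a + a^2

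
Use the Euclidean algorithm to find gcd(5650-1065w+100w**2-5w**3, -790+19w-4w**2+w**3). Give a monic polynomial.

-10+w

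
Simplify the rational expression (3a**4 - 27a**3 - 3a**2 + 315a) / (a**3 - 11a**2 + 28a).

Repeated division with remainder:
  3a**4 - 27a**3 - 3a**2 + 315a = (3a + 6)(a**3 - 11a**2 + 28a) + (-21a**2 + 147a)
  a**3 - 11a**2 + 28a = (-(1/21)a + 4/21)(-21a**2 + 147a) + (0)
Last nonzero remainder: -21a**2 + 147a. Dividing through by -21 gives the monic gcd a**2 - 7a.
Cancel a**2 - 7a from numerator and denominator to get the reduced form.

(3a**2 - 6a - 45)/(a - 4)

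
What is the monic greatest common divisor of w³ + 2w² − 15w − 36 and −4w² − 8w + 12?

By polynomial division,
  w³ + 2w² − 15w − 36 = (−(1/4)w)(−4w² − 8w + 12) + (−12w − 36)
  −4w² − 8w + 12 = ((1/3)w − 1/3)(−12w − 36) + (0)
Last nonzero remainder: −12w − 36. Dividing through by −12 gives the monic gcd w + 3.

w + 3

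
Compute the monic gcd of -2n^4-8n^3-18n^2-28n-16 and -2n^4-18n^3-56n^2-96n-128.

n^2+n+4

Apply the Euclidean algorithm:
  -2n^4-8n^3-18n^2-28n-16 = (-2n^4-18n^3-56n^2-96n-128) + (10n^3+38n^2+68n+112)
  -2n^4-18n^3-56n^2-96n-128 = (-(1/5)n-26/25)(10n^3+38n^2+68n+112) + (-(72/25)n^2-(72/25)n-288/25)
  10n^3+38n^2+68n+112 = (-(125/36)n-175/18)(-(72/25)n^2-(72/25)n-288/25) + (0)
Last nonzero remainder: -(72/25)n^2-(72/25)n-288/25. Dividing through by -72/25 gives the monic gcd n^2+n+4.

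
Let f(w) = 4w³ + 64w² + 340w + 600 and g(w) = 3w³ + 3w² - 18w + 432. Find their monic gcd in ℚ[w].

Repeated division with remainder:
  4w³ + 64w² + 340w + 600 = (4/3)(3w³ + 3w² - 18w + 432) + (60w² + 364w + 24)
  3w³ + 3w² - 18w + 432 = ((1/20)w - 19/75)(60w² + 364w + 24) + ((5476/75)w + 10952/25)
  60w² + 364w + 24 = ((1125/1369)w + 75/1369)((5476/75)w + 10952/25) + (0)
Last nonzero remainder: (5476/75)w + 10952/25. Dividing through by 5476/75 gives the monic gcd w + 6.

w + 6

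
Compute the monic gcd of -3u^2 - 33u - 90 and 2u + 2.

Repeated division with remainder:
  -3u^2 - 33u - 90 = (-(3/2)u - 15)(2u + 2) + (-60)
  2u + 2 = (-(1/30)u - 1/30)(-60) + (0)
The last nonzero remainder is the constant -60, so the polynomials are coprime and gcd = 1.

1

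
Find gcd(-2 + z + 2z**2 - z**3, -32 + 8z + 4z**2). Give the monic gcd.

-2 + z

Repeated division with remainder:
  -z**3 + 2z**2 + z - 2 = (-(1/4)z + 1)(4z**2 + 8z - 32) + (-15z + 30)
  4z**2 + 8z - 32 = (-(4/15)z - 16/15)(-15z + 30) + (0)
Last nonzero remainder: -15z + 30. Dividing through by -15 gives the monic gcd z - 2.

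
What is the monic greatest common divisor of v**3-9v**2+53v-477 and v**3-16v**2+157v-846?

v-9

By polynomial division,
  v**3-9v**2+53v-477 = (v**3-16v**2+157v-846) + (7v**2-104v+369)
  v**3-16v**2+157v-846 = ((1/7)v-8/49)(7v**2-104v+369) + ((4278/49)v-38502/49)
  7v**2-104v+369 = ((343/4278)v-2009/4278)((4278/49)v-38502/49) + (0)
Last nonzero remainder: (4278/49)v-38502/49. Dividing through by 4278/49 gives the monic gcd v-9.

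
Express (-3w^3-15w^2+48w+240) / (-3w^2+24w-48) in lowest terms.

Apply the Euclidean algorithm:
  -3w^3-15w^2+48w+240 = (w+13)(-3w^2+24w-48) + (-216w+864)
  -3w^2+24w-48 = ((1/72)w-1/18)(-216w+864) + (0)
Last nonzero remainder: -216w+864. Dividing through by -216 gives the monic gcd w-4.
Cancel w-4 from numerator and denominator to get the reduced form.

(w^2+9w+20)/(w-4)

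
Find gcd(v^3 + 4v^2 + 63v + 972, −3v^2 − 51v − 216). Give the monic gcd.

v + 9

Apply the Euclidean algorithm:
  v^3 + 4v^2 + 63v + 972 = (−(1/3)v + 13/3)(−3v^2 − 51v − 216) + (212v + 1908)
  −3v^2 − 51v − 216 = (−(3/212)v − 6/53)(212v + 1908) + (0)
Last nonzero remainder: 212v + 1908. Dividing through by 212 gives the monic gcd v + 9.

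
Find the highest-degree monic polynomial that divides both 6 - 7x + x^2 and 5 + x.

1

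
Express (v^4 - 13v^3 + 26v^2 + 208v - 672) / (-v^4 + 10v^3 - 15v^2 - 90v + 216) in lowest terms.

Repeated division with remainder:
  v^4 - 13v^3 + 26v^2 + 208v - 672 = (-1)(-v^4 + 10v^3 - 15v^2 - 90v + 216) + (-3v^3 + 11v^2 + 118v - 456)
  -v^4 + 10v^3 - 15v^2 - 90v + 216 = ((1/3)v - 19/9)(-3v^3 + 11v^2 + 118v - 456) + (-(280/9)v^2 + (2800/9)v - 2240/3)
  -3v^3 + 11v^2 + 118v - 456 = ((27/280)v + 171/280)(-(280/9)v^2 + (2800/9)v - 2240/3) + (0)
Last nonzero remainder: -(280/9)v^2 + (2800/9)v - 2240/3. Dividing through by -280/9 gives the monic gcd v^2 - 10v + 24.
Cancel v^2 - 10v + 24 from numerator and denominator to get the reduced form.

(-v^2 + 3v + 28)/(v^2 - 9)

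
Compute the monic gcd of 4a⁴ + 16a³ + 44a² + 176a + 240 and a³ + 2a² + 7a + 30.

Apply the Euclidean algorithm:
  4a⁴ + 16a³ + 44a² + 176a + 240 = (4a + 8)(a³ + 2a² + 7a + 30) + (0)
The last nonzero remainder a³ + 2a² + 7a + 30 is already monic.

a³ + 2a² + 7a + 30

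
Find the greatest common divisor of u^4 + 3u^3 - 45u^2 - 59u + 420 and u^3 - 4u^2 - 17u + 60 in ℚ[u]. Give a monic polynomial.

By polynomial division,
  u^4 + 3u^3 - 45u^2 - 59u + 420 = (u + 7)(u^3 - 4u^2 - 17u + 60) + (0)
The last nonzero remainder u^3 - 4u^2 - 17u + 60 is already monic.

u^3 - 4u^2 - 17u + 60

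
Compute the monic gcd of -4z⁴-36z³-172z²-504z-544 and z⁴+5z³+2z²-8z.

z²+6z+8

By polynomial division,
  -4z⁴-36z³-172z²-504z-544 = (-4)(z⁴+5z³+2z²-8z) + (-16z³-164z²-536z-544)
  z⁴+5z³+2z²-8z = (-(1/16)z+21/64)(-16z³-164z²-536z-544) + ((357/16)z²+(1071/8)z+357/2)
  -16z³-164z²-536z-544 = (-(256/357)z-64/21)((357/16)z²+(1071/8)z+357/2) + (0)
Last nonzero remainder: (357/16)z²+(1071/8)z+357/2. Dividing through by 357/16 gives the monic gcd z²+6z+8.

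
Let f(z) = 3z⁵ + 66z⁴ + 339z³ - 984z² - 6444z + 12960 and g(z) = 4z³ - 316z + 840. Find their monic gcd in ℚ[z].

z² + 7z - 30

By polynomial division,
  3z⁵ + 66z⁴ + 339z³ - 984z² - 6444z + 12960 = ((3/4)z² + (33/2)z + 144)(4z³ - 316z + 840) + (3600z² + 25200z - 108000)
  4z³ - 316z + 840 = ((1/900)z - 7/900)(3600z² + 25200z - 108000) + (0)
Last nonzero remainder: 3600z² + 25200z - 108000. Dividing through by 3600 gives the monic gcd z² + 7z - 30.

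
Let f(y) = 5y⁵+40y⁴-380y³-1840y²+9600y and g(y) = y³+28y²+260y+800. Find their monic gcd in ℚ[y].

Apply the Euclidean algorithm:
  5y⁵+40y⁴-380y³-1840y²+9600y = (5y²-100y+1120)(y³+28y²+260y+800) + (-11200y²-201600y-896000)
  y³+28y²+260y+800 = (-(1/11200)y-1/1120)(-11200y²-201600y-896000) + (0)
Last nonzero remainder: -11200y²-201600y-896000. Dividing through by -11200 gives the monic gcd y²+18y+80.

y²+18y+80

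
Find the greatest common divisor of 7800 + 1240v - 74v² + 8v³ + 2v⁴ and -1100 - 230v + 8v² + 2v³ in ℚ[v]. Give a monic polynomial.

50 + 15v + v²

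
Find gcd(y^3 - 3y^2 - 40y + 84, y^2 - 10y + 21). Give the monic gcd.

y - 7

Repeated division with remainder:
  y^3 - 3y^2 - 40y + 84 = (y + 7)(y^2 - 10y + 21) + (9y - 63)
  y^2 - 10y + 21 = ((1/9)y - 1/3)(9y - 63) + (0)
Last nonzero remainder: 9y - 63. Dividing through by 9 gives the monic gcd y - 7.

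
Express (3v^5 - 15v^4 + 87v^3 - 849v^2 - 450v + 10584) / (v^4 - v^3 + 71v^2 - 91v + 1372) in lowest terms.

(3v^3 - 21v^2 - 18v + 216)/(v^2 - 3v + 28)

Euclidean algorithm in ℚ[v]:
  3v^5 - 15v^4 + 87v^3 - 849v^2 - 450v + 10584 = (3v - 12)(v^4 - v^3 + 71v^2 - 91v + 1372) + (-138v^3 + 276v^2 - 5658v + 27048)
  v^4 - v^3 + 71v^2 - 91v + 1372 = (-(1/138)v - 1/138)(-138v^3 + 276v^2 - 5658v + 27048) + (32v^2 + 64v + 1568)
  -138v^3 + 276v^2 - 5658v + 27048 = (-(69/16)v + 69/4)(32v^2 + 64v + 1568) + (0)
Last nonzero remainder: 32v^2 + 64v + 1568. Dividing through by 32 gives the monic gcd v^2 + 2v + 49.
Cancel v^2 + 2v + 49 from numerator and denominator to get the reduced form.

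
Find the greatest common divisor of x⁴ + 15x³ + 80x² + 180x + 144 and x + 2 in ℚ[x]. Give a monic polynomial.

x + 2

Apply the Euclidean algorithm:
  x⁴ + 15x³ + 80x² + 180x + 144 = (x³ + 13x² + 54x + 72)(x + 2) + (0)
The last nonzero remainder x + 2 is already monic.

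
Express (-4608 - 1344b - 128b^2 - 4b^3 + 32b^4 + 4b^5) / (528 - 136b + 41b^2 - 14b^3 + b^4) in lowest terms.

(96 + 44b + 4b^2)/(-11 + b)

Apply the Euclidean algorithm:
  4b^5 + 32b^4 - 4b^3 - 128b^2 - 1344b - 4608 = (4b + 88)(b^4 - 14b^3 + 41b^2 - 136b + 528) + (1064b^3 - 3192b^2 + 8512b - 51072)
  b^4 - 14b^3 + 41b^2 - 136b + 528 = ((1/1064)b - 11/1064)(1064b^3 - 3192b^2 + 8512b - 51072) + (0)
Last nonzero remainder: 1064b^3 - 3192b^2 + 8512b - 51072. Dividing through by 1064 gives the monic gcd b^3 - 3b^2 + 8b - 48.
Cancel b^3 - 3b^2 + 8b - 48 from numerator and denominator to get the reduced form.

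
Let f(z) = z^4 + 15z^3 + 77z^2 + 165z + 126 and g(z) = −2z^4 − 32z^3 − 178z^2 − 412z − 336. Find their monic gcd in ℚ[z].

z^3 + 12z^2 + 41z + 42

Repeated division with remainder:
  z^4 + 15z^3 + 77z^2 + 165z + 126 = (−1/2)(−2z^4 − 32z^3 − 178z^2 − 412z − 336) + (−z^3 − 12z^2 − 41z − 42)
  −2z^4 − 32z^3 − 178z^2 − 412z − 336 = (2z + 8)(−z^3 − 12z^2 − 41z − 42) + (0)
Last nonzero remainder: −z^3 − 12z^2 − 41z − 42. Dividing through by −1 gives the monic gcd z^3 + 12z^2 + 41z + 42.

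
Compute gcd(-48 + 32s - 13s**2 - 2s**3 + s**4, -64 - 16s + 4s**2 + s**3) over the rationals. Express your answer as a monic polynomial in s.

-16 + s**2

Apply the Euclidean algorithm:
  s**4 - 2s**3 - 13s**2 + 32s - 48 = (s - 6)(s**3 + 4s**2 - 16s - 64) + (27s**2 - 432)
  s**3 + 4s**2 - 16s - 64 = ((1/27)s + 4/27)(27s**2 - 432) + (0)
Last nonzero remainder: 27s**2 - 432. Dividing through by 27 gives the monic gcd s**2 - 16.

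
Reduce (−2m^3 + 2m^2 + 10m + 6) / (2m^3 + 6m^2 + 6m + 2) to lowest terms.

(−m + 3)/(m + 1)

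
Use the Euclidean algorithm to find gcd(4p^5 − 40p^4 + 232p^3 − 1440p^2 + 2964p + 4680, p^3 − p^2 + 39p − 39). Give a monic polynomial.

p^2 + 39

Euclidean algorithm in ℚ[p]:
  4p^5 − 40p^4 + 232p^3 − 1440p^2 + 2964p + 4680 = (4p^2 − 36p + 40)(p^3 − p^2 + 39p − 39) + (160p^2 + 6240)
  p^3 − p^2 + 39p − 39 = ((1/160)p − 1/160)(160p^2 + 6240) + (0)
Last nonzero remainder: 160p^2 + 6240. Dividing through by 160 gives the monic gcd p^2 + 39.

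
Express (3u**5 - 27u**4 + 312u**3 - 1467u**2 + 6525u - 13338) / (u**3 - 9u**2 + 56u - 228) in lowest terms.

(3u**3 - 18u**2 + 144u - 351)/(u - 6)

Euclidean algorithm in ℚ[u]:
  3u**5 - 27u**4 + 312u**3 - 1467u**2 + 6525u - 13338 = (3u**2 + 144)(u**3 - 9u**2 + 56u - 228) + (513u**2 - 1539u + 19494)
  u**3 - 9u**2 + 56u - 228 = ((1/513)u - 2/171)(513u**2 - 1539u + 19494) + (0)
Last nonzero remainder: 513u**2 - 1539u + 19494. Dividing through by 513 gives the monic gcd u**2 - 3u + 38.
Cancel u**2 - 3u + 38 from numerator and denominator to get the reduced form.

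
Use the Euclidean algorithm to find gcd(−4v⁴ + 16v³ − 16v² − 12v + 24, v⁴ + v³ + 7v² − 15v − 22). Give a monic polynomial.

v² − v − 2

Repeated division with remainder:
  −4v⁴ + 16v³ − 16v² − 12v + 24 = (−4)(v⁴ + v³ + 7v² − 15v − 22) + (20v³ + 12v² − 72v − 64)
  v⁴ + v³ + 7v² − 15v − 22 = ((1/20)v + 1/50)(20v³ + 12v² − 72v − 64) + ((259/25)v² − (259/25)v − 518/25)
  20v³ + 12v² − 72v − 64 = ((500/259)v + 800/259)((259/25)v² − (259/25)v − 518/25) + (0)
Last nonzero remainder: (259/25)v² − (259/25)v − 518/25. Dividing through by 259/25 gives the monic gcd v² − v − 2.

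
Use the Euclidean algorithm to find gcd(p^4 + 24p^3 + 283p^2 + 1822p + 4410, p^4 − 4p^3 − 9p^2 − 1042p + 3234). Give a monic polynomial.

By polynomial division,
  p^4 + 24p^3 + 283p^2 + 1822p + 4410 = (p^4 − 4p^3 − 9p^2 − 1042p + 3234) + (28p^3 + 292p^2 + 2864p + 1176)
  p^4 − 4p^3 − 9p^2 − 1042p + 3234 = ((1/28)p − 101/196)(28p^3 + 292p^2 + 2864p + 1176) + ((1920/49)p^2 + (19200/49)p + 3840)
  28p^3 + 292p^2 + 2864p + 1176 = ((343/480)p + 49/160)((1920/49)p^2 + (19200/49)p + 3840) + (0)
Last nonzero remainder: (1920/49)p^2 + (19200/49)p + 3840. Dividing through by 1920/49 gives the monic gcd p^2 + 10p + 98.

p^2 + 10p + 98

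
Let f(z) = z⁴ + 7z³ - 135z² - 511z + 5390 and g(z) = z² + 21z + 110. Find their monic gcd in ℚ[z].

z² + 21z + 110

By polynomial division,
  z⁴ + 7z³ - 135z² - 511z + 5390 = (z² - 14z + 49)(z² + 21z + 110) + (0)
The last nonzero remainder z² + 21z + 110 is already monic.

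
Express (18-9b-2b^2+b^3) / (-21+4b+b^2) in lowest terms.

Euclidean algorithm in ℚ[b]:
  b^3-2b^2-9b+18 = (b-6)(b^2+4b-21) + (36b-108)
  b^2+4b-21 = ((1/36)b+7/36)(36b-108) + (0)
Last nonzero remainder: 36b-108. Dividing through by 36 gives the monic gcd b-3.
Cancel b-3 from numerator and denominator to get the reduced form.

(-6+b+b^2)/(7+b)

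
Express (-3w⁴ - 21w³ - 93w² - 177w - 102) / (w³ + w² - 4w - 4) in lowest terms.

(-3w² - 12w - 51)/(w - 2)

By polynomial division,
  -3w⁴ - 21w³ - 93w² - 177w - 102 = (-3w - 18)(w³ + w² - 4w - 4) + (-87w² - 261w - 174)
  w³ + w² - 4w - 4 = (-(1/87)w + 2/87)(-87w² - 261w - 174) + (0)
Last nonzero remainder: -87w² - 261w - 174. Dividing through by -87 gives the monic gcd w² + 3w + 2.
Cancel w² + 3w + 2 from numerator and denominator to get the reduced form.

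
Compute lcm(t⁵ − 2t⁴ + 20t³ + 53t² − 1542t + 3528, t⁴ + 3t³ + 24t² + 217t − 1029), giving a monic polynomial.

t⁶ + 5t⁵ + 6t⁴ + 193t³ − 1171t² − 7266t + 24696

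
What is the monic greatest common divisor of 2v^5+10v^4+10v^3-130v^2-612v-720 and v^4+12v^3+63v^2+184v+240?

v^2+4v+15

Repeated division with remainder:
  2v^5+10v^4+10v^3-130v^2-612v-720 = (2v-14)(v^4+12v^3+63v^2+184v+240) + (52v^3+384v^2+1484v+2640)
  v^4+12v^3+63v^2+184v+240 = ((1/52)v+15/169)(52v^3+384v^2+1484v+2640) + ((64/169)v^2+(256/169)v+960/169)
  52v^3+384v^2+1484v+2640 = ((2197/16)v+1859/4)((64/169)v^2+(256/169)v+960/169) + (0)
Last nonzero remainder: (64/169)v^2+(256/169)v+960/169. Dividing through by 64/169 gives the monic gcd v^2+4v+15.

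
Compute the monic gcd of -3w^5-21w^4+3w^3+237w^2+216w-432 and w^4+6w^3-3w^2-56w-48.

w^3+5w^2-8w-48

Apply the Euclidean algorithm:
  -3w^5-21w^4+3w^3+237w^2+216w-432 = (-3w-3)(w^4+6w^3-3w^2-56w-48) + (12w^3+60w^2-96w-576)
  w^4+6w^3-3w^2-56w-48 = ((1/12)w+1/12)(12w^3+60w^2-96w-576) + (0)
Last nonzero remainder: 12w^3+60w^2-96w-576. Dividing through by 12 gives the monic gcd w^3+5w^2-8w-48.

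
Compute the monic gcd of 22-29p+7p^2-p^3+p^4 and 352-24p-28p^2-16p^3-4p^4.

Apply the Euclidean algorithm:
  p^4-p^3+7p^2-29p+22 = (-1/4)(-4p^4-16p^3-28p^2-24p+352) + (-5p^3-35p+110)
  -4p^4-16p^3-28p^2-24p+352 = ((4/5)p+16/5)(-5p^3-35p+110) + (0)
Last nonzero remainder: -5p^3-35p+110. Dividing through by -5 gives the monic gcd p^3+7p-22.

-22+7p+p^3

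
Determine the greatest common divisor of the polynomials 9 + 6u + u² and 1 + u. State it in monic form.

1

Apply the Euclidean algorithm:
  u² + 6u + 9 = (u + 5)(u + 1) + (4)
  u + 1 = ((1/4)u + 1/4)(4) + (0)
The last nonzero remainder is the constant 4, so the polynomials are coprime and gcd = 1.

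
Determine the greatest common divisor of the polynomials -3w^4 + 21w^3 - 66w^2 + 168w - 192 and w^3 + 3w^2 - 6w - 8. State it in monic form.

w - 2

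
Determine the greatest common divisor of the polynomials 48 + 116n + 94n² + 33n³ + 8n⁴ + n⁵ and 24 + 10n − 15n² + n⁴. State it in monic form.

Repeated division with remainder:
  n⁵ + 8n⁴ + 33n³ + 94n² + 116n + 48 = (n + 8)(n⁴ − 15n² + 10n + 24) + (48n³ + 204n² + 12n − 144)
  n⁴ − 15n² + 10n + 24 = ((1/48)n − 17/192)(48n³ + 204n² + 12n − 144) + ((45/16)n² + (225/16)n + 45/4)
  48n³ + 204n² + 12n − 144 = ((256/15)n − 64/5)((45/16)n² + (225/16)n + 45/4) + (0)
Last nonzero remainder: (45/16)n² + (225/16)n + 45/4. Dividing through by 45/16 gives the monic gcd n² + 5n + 4.

4 + 5n + n²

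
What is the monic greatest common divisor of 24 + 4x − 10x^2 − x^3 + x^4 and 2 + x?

2 + x

Euclidean algorithm in ℚ[x]:
  x^4 − x^3 − 10x^2 + 4x + 24 = (x^3 − 3x^2 − 4x + 12)(x + 2) + (0)
The last nonzero remainder x + 2 is already monic.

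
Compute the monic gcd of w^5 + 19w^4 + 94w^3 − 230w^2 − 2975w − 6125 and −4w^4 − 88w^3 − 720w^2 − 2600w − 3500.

Euclidean algorithm in ℚ[w]:
  w^5 + 19w^4 + 94w^3 − 230w^2 − 2975w − 6125 = (−(1/4)w + 3/4)(−4w^4 − 88w^3 − 720w^2 − 2600w − 3500) + (−20w^3 − 340w^2 − 1900w − 3500)
  −4w^4 − 88w^3 − 720w^2 − 2600w − 3500 = ((1/5)w + 1)(−20w^3 − 340w^2 − 1900w − 3500) + (0)
Last nonzero remainder: −20w^3 − 340w^2 − 1900w − 3500. Dividing through by −20 gives the monic gcd w^3 + 17w^2 + 95w + 175.

w^3 + 17w^2 + 95w + 175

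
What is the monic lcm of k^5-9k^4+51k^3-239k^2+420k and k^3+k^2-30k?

k^6-3k^5-3k^4+67k^3-1014k^2+2520k

Apply the Euclidean algorithm:
  k^5-9k^4+51k^3-239k^2+420k = (k^2-10k+91)(k^3+k^2-30k) + (-630k^2+3150k)
  k^3+k^2-30k = (-(1/630)k-1/105)(-630k^2+3150k) + (0)
Last nonzero remainder: -630k^2+3150k. Dividing through by -630 gives the monic gcd k^2-5k.
Then lcm(f, g) = f·g / gcd(f, g); expanding and making the result monic gives the answer.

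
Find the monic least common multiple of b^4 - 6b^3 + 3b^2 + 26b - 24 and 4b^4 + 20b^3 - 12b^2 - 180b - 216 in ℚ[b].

b^6 - 24b^4 - 10b^3 + 159b^2 + 90b - 216

Apply the Euclidean algorithm:
  b^4 - 6b^3 + 3b^2 + 26b - 24 = (1/4)(4b^4 + 20b^3 - 12b^2 - 180b - 216) + (-11b^3 + 6b^2 + 71b + 30)
  4b^4 + 20b^3 - 12b^2 - 180b - 216 = (-(4/11)b - 244/121)(-11b^3 + 6b^2 + 71b + 30) + ((3136/121)b^2 - (3136/121)b - 18816/121)
  -11b^3 + 6b^2 + 71b + 30 = (-(1331/3136)b - 605/3136)((3136/121)b^2 - (3136/121)b - 18816/121) + (0)
Last nonzero remainder: (3136/121)b^2 - (3136/121)b - 18816/121. Dividing through by 3136/121 gives the monic gcd b^2 - b - 6.
Then lcm(f, g) = f·g / gcd(f, g); expanding and making the result monic gives the answer.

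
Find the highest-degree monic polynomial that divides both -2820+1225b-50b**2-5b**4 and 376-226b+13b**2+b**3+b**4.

-188+19b+3b**2+b**3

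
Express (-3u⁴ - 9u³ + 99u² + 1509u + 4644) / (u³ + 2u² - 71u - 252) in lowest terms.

By polynomial division,
  -3u⁴ - 9u³ + 99u² + 1509u + 4644 = (-3u - 3)(u³ + 2u² - 71u - 252) + (-108u² + 540u + 3888)
  u³ + 2u² - 71u - 252 = (-(1/108)u - 7/108)(-108u² + 540u + 3888) + (0)
Last nonzero remainder: -108u² + 540u + 3888. Dividing through by -108 gives the monic gcd u² - 5u - 36.
Cancel u² - 5u - 36 from numerator and denominator to get the reduced form.

(-3u² - 24u - 129)/(u + 7)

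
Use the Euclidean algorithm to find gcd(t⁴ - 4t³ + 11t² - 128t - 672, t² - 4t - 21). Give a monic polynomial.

Repeated division with remainder:
  t⁴ - 4t³ + 11t² - 128t - 672 = (t² + 32)(t² - 4t - 21) + (0)
The last nonzero remainder t² - 4t - 21 is already monic.

t² - 4t - 21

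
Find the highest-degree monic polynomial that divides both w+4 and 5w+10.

1

Euclidean algorithm in ℚ[w]:
  w+4 = (1/5)(5w+10) + (2)
  5w+10 = ((5/2)w+5)(2) + (0)
The last nonzero remainder is the constant 2, so the polynomials are coprime and gcd = 1.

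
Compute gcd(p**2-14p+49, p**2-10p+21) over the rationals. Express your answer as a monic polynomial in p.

p-7

Euclidean algorithm in ℚ[p]:
  p**2-14p+49 = (p**2-10p+21) + (-4p+28)
  p**2-10p+21 = (-(1/4)p+3/4)(-4p+28) + (0)
Last nonzero remainder: -4p+28. Dividing through by -4 gives the monic gcd p-7.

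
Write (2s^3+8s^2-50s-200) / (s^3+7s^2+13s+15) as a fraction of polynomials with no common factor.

(2s^2-2s-40)/(s^2+2s+3)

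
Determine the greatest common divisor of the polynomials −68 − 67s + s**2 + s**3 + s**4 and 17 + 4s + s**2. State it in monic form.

By polynomial division,
  s**4 + s**3 + s**2 − 67s − 68 = (s**2 − 3s − 4)(s**2 + 4s + 17) + (0)
The last nonzero remainder s**2 + 4s + 17 is already monic.

17 + 4s + s**2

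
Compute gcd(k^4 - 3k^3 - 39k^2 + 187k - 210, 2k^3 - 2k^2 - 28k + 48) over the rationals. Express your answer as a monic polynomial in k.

Repeated division with remainder:
  k^4 - 3k^3 - 39k^2 + 187k - 210 = ((1/2)k - 1)(2k^3 - 2k^2 - 28k + 48) + (-27k^2 + 135k - 162)
  2k^3 - 2k^2 - 28k + 48 = (-(2/27)k - 8/27)(-27k^2 + 135k - 162) + (0)
Last nonzero remainder: -27k^2 + 135k - 162. Dividing through by -27 gives the monic gcd k^2 - 5k + 6.

k^2 - 5k + 6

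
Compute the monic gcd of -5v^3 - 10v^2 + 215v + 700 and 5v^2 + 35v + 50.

v + 5

By polynomial division,
  -5v^3 - 10v^2 + 215v + 700 = (-v + 5)(5v^2 + 35v + 50) + (90v + 450)
  5v^2 + 35v + 50 = ((1/18)v + 1/9)(90v + 450) + (0)
Last nonzero remainder: 90v + 450. Dividing through by 90 gives the monic gcd v + 5.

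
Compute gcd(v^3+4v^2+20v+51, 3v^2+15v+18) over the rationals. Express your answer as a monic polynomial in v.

v+3

Repeated division with remainder:
  v^3+4v^2+20v+51 = ((1/3)v-1/3)(3v^2+15v+18) + (19v+57)
  3v^2+15v+18 = ((3/19)v+6/19)(19v+57) + (0)
Last nonzero remainder: 19v+57. Dividing through by 19 gives the monic gcd v+3.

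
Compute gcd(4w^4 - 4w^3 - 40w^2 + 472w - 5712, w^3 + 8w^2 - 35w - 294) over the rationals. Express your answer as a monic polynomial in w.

w^2 + w - 42

Apply the Euclidean algorithm:
  4w^4 - 4w^3 - 40w^2 + 472w - 5712 = (4w - 36)(w^3 + 8w^2 - 35w - 294) + (388w^2 + 388w - 16296)
  w^3 + 8w^2 - 35w - 294 = ((1/388)w + 7/388)(388w^2 + 388w - 16296) + (0)
Last nonzero remainder: 388w^2 + 388w - 16296. Dividing through by 388 gives the monic gcd w^2 + w - 42.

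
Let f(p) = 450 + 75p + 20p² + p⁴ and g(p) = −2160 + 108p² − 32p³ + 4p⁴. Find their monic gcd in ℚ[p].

Euclidean algorithm in ℚ[p]:
  p⁴ + 20p² + 75p + 450 = (1/4)(4p⁴ − 32p³ + 108p² − 2160) + (8p³ − 7p² + 75p + 990)
  4p⁴ − 32p³ + 108p² − 2160 = ((1/2)p − 57/16)(8p³ − 7p² + 75p + 990) + ((729/16)p² − (3645/16)p + 10935/8)
  8p³ − 7p² + 75p + 990 = ((128/729)p + 176/243)((729/16)p² − (3645/16)p + 10935/8) + (0)
Last nonzero remainder: (729/16)p² − (3645/16)p + 10935/8. Dividing through by 729/16 gives the monic gcd p² − 5p + 30.

30 − 5p + p²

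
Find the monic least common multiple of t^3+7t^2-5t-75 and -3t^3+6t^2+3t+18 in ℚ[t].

t^5+8t^4+4t^3-66t^2-85t-150

Apply the Euclidean algorithm:
  t^3+7t^2-5t-75 = (-1/3)(-3t^3+6t^2+3t+18) + (9t^2-4t-69)
  -3t^3+6t^2+3t+18 = (-(1/3)t+14/27)(9t^2-4t-69) + (-(484/27)t+484/9)
  9t^2-4t-69 = (-(243/484)t-621/484)(-(484/27)t+484/9) + (0)
Last nonzero remainder: -(484/27)t+484/9. Dividing through by -484/27 gives the monic gcd t-3.
Then lcm(f, g) = f·g / gcd(f, g); expanding and making the result monic gives the answer.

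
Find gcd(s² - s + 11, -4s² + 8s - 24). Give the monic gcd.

By polynomial division,
  s² - s + 11 = (-1/4)(-4s² + 8s - 24) + (s + 5)
  -4s² + 8s - 24 = (-4s + 28)(s + 5) + (-164)
  s + 5 = (-(1/164)s - 5/164)(-164) + (0)
The last nonzero remainder is the constant -164, so the polynomials are coprime and gcd = 1.

1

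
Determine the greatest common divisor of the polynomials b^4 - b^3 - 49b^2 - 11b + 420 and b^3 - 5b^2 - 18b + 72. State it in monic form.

Euclidean algorithm in ℚ[b]:
  b^4 - b^3 - 49b^2 - 11b + 420 = (b + 4)(b^3 - 5b^2 - 18b + 72) + (-11b^2 - 11b + 132)
  b^3 - 5b^2 - 18b + 72 = (-(1/11)b + 6/11)(-11b^2 - 11b + 132) + (0)
Last nonzero remainder: -11b^2 - 11b + 132. Dividing through by -11 gives the monic gcd b^2 + b - 12.

b^2 + b - 12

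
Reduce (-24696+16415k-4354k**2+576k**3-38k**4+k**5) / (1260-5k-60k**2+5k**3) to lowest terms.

By polynomial division,
  k**5-38k**4+576k**3-4354k**2+16415k-24696 = ((1/5)k**2-(26/5)k+53)(5k**3-60k**2-5k+1260) + (-1452k**2+23232k-91476)
  5k**3-60k**2-5k+1260 = (-(5/1452)k-5/363)(-1452k**2+23232k-91476) + (0)
Last nonzero remainder: -1452k**2+23232k-91476. Dividing through by -1452 gives the monic gcd k**2-16k+63.
Cancel k**2-16k+63 from numerator and denominator to get the reduced form.

(-392+161k-22k**2+k**3)/(20+5k)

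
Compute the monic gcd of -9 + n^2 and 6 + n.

By polynomial division,
  n^2 - 9 = (n - 6)(n + 6) + (27)
  n + 6 = ((1/27)n + 2/9)(27) + (0)
The last nonzero remainder is the constant 27, so the polynomials are coprime and gcd = 1.

1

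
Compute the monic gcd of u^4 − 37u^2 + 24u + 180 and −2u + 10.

u − 5

Repeated division with remainder:
  u^4 − 37u^2 + 24u + 180 = (−(1/2)u^3 − (5/2)u^2 + 6u + 18)(−2u + 10) + (0)
Last nonzero remainder: −2u + 10. Dividing through by −2 gives the monic gcd u − 5.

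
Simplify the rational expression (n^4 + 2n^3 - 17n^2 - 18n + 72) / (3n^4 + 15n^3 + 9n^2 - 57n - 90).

Repeated division with remainder:
  n^4 + 2n^3 - 17n^2 - 18n + 72 = (1/3)(3n^4 + 15n^3 + 9n^2 - 57n - 90) + (-3n^3 - 20n^2 + n + 102)
  3n^4 + 15n^3 + 9n^2 - 57n - 90 = (-n + 5/3)(-3n^3 - 20n^2 + n + 102) + ((130/3)n^2 + (130/3)n - 260)
  -3n^3 - 20n^2 + n + 102 = (-(9/130)n - 51/130)((130/3)n^2 + (130/3)n - 260) + (0)
Last nonzero remainder: (130/3)n^2 + (130/3)n - 260. Dividing through by 130/3 gives the monic gcd n^2 + n - 6.
Cancel n^2 + n - 6 from numerator and denominator to get the reduced form.

(n^2 + n - 12)/(3n^2 + 12n + 15)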